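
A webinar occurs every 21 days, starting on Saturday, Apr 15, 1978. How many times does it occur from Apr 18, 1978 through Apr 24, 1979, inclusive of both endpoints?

17

Occurrences land 21·i days after Apr 15, 1978 for i = 0, 1, 2, …
Apr 18, 1978 is 3 days after the start; 3 ÷ 21 = 0 remainder 3; since the remainder is 3, round up to i = 1. First occurrence in the window: #2 on May 6, 1978 (1×21 = 21 days in).
Apr 24, 1979 is 374 days after the start; 374 ÷ 21 = 17 remainder 17. Last occurrence in the window: #18 on Apr 7, 1979.
Occurrences #2 through #18: 17 in total.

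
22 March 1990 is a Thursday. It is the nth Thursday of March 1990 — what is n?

4th

Day 22 falls in week ⌈22/7⌉ of the month.
Days 1–7 hold the 1st Thursday, 8–14 the 2nd, 15–21 the 3rd, 22–28 the 4th, 29–31 the 5th.
22 is in the range for the 4th.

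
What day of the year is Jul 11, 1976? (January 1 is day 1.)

Days in months before Jul: 31 + 29 + 31 + 30 + 31 + 30 = 182.
Plus 11 days into Jul → day 193.

193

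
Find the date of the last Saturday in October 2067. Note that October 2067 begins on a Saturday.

October 2067 begins on a Saturday, so the first Saturday is October 1.
October 2067 has 31 days. Adding weeks: 1, 8, 15, 22, 29 — the last one ≤ 31 is the 29th.

October 29, 2067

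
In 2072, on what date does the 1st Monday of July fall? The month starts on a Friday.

July 2072 begins on a Friday, so the first Monday is July 4 (3 days later).

2072-07-04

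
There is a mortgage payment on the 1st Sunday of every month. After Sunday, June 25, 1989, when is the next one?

June 1989 starts on a Thursday, so its 1st Sunday is June 4, 1989 (3 days in).
That is not after June 25, 1989, so look at July 1989.
July 1989 starts on a Saturday, so its 1st Sunday is July 2, 1989 (1 day in).

July 2, 1989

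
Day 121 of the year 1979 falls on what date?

January has 31 days (121 − 31 = 90 remain).
February has 28 days (90 − 28 = 62 remain).
March has 31 days (62 − 31 = 31 remain).
April has 30 days (31 − 30 = 1 remain).
1 into May → May 1.

1979-05-01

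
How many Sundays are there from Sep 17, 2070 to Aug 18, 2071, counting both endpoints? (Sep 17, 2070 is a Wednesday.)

48

Sep 17, 2070 is a Wednesday; the first Sunday on or after it is Sep 21, 2070 (4 days later).
From Sep 21, 2070 to Aug 18, 2071: 101 + 230 = 331 days (rest of 2070, to Aug 18, 2071 in 2071).
331 ÷ 7 = 47 full weeks with remainder 2, so 47 more Sundays after the first → 48.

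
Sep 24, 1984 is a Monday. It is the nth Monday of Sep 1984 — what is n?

Day 24 falls in week ⌈24/7⌉ of the month.
Days 1–7 hold the 1st Monday, 8–14 the 2nd, 15–21 the 3rd, 22–28 the 4th, 29–31 the 5th.
24 is in the range for the 4th.

4th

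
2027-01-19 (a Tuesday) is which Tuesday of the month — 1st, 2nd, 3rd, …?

3rd

Day 19 falls in week ⌈19/7⌉ of the month.
Days 1–7 hold the 1st Tuesday, 8–14 the 2nd, 15–21 the 3rd, 22–28 the 4th, 29–31 the 5th.
19 is in the range for the 3rd.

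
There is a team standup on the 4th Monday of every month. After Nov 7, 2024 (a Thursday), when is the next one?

Nov 25, 2024

Nov 2024 starts on a Friday; its first Monday is the 4th, so the 4th Monday is the 25th — Nov 25, 2024.
Nov 25, 2024 is after Nov 7, 2024, so that is the next one.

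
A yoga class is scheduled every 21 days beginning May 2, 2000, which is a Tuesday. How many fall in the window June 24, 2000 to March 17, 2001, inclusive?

13

Occurrences land 21·i days after May 2, 2000 for i = 0, 1, 2, …
June 24, 2000 is 53 days after the start; 53 ÷ 21 = 2 remainder 11; since the remainder is 11, round up to i = 3. First occurrence in the window: #4 on July 4, 2000 (3×21 = 63 days in).
March 17, 2001 is 319 days after the start; 319 ÷ 21 = 15 remainder 4. Last occurrence in the window: #16 on March 13, 2001.
Occurrences #4 through #16: 13 in total.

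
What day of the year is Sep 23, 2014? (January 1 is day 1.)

266

Days in months before Sep: 31 + 28 + 31 + 30 + 31 + 30 + 31 + 31 = 243.
Plus 23 days into Sep → day 266.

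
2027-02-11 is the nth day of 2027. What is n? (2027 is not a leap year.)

Days in months before February: 31 = 31.
Plus 11 days into February → day 42.

42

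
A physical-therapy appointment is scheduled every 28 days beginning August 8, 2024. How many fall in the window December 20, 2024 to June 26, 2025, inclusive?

7

Occurrences land 28·i days after August 8, 2024 for i = 0, 1, 2, …
December 20, 2024 is 134 days after the start; 134 ÷ 28 = 4 remainder 22; since the remainder is 22, round up to i = 5. First occurrence in the window: #6 on December 26, 2024 (5×28 = 140 days in).
June 26, 2025 is 322 days after the start; 322 ÷ 28 = 11 remainder 14. Last occurrence in the window: #12 on June 12, 2025.
Occurrences #6 through #12: 7 in total.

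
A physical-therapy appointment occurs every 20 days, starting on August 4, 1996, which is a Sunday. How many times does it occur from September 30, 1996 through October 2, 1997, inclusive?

Occurrences land 20·i days after August 4, 1996 for i = 0, 1, 2, …
September 30, 1996 is 57 days after the start; 57 ÷ 20 = 2 remainder 17; since the remainder is 17, round up to i = 3. First occurrence in the window: #4 on October 3, 1996 (3×20 = 60 days in).
October 2, 1997 is 424 days after the start; 424 ÷ 20 = 21 remainder 4. Last occurrence in the window: #22 on September 28, 1997.
Occurrences #4 through #22: 19 in total.

19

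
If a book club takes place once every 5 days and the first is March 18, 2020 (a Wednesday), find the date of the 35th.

September 4, 2020

The 35th occurrence is 34 intervals after the first: 34 × 5 = 170 days after March 18, 2020.
March has 31 days — 13 days to the end of March leaves 157.
April has 30 days (127 left).
May has 31 days (96 left).
June has 30 days (66 left).
July has 31 days (35 left).
August has 31 days (4 left).
4 days into September → September 4, 2020.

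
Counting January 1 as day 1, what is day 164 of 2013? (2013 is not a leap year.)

June 13, 2013

January has 31 days (164 − 31 = 133 remain).
February has 28 days (133 − 28 = 105 remain).
March has 31 days (105 − 31 = 74 remain).
April has 30 days (74 − 30 = 44 remain).
May has 31 days (44 − 31 = 13 remain).
13 into June → June 13.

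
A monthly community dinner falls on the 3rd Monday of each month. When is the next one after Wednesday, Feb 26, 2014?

Feb 2014 starts on a Saturday; its first Monday is the 3rd, so the 3rd Monday is the 17th — Feb 17, 2014.
That is not after Feb 26, 2014, so look at Mar 2014.
Mar 2014 starts on a Saturday; its first Monday is the 3rd, so the 3rd Monday is the 17th — Mar 17, 2014.

Mar 17, 2014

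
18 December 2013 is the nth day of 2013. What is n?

352

Days in months before December: 31 + 28 + 31 + 30 + 31 + 30 + 31 + 31 + 30 + 31 + 30 = 334.
Plus 18 days into December → day 352.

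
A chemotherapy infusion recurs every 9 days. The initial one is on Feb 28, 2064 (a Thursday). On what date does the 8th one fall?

May 1, 2064

The 8th occurrence is 7 intervals after the first: 7 × 9 = 63 days after Feb 28, 2064.
Feb has 29 days — 1 day to the end of Feb leaves 62.
Mar has 31 days (31 left).
Apr has 30 days (1 left).
1 day into May → May 1, 2064.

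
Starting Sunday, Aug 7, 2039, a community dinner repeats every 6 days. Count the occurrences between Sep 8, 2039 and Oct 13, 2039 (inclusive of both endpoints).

6

Occurrences land 6·i days after Aug 7, 2039 for i = 0, 1, 2, …
Sep 8, 2039 is 32 days after the start; 32 ÷ 6 = 5 remainder 2; since the remainder is 2, round up to i = 6. First occurrence in the window: #7 on Sep 12, 2039 (6×6 = 36 days in).
Oct 13, 2039 is 67 days after the start; 67 ÷ 6 = 11 remainder 1. Last occurrence in the window: #12 on Oct 12, 2039.
Occurrences #7 through #12: 6 in total.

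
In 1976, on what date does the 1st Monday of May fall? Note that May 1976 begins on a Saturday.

May 1976 begins on a Saturday, so the first Monday is May 3 (2 days later).

May 3, 1976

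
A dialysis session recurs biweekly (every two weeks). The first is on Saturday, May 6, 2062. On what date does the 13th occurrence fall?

Oct 21, 2062

The 13th occurrence is 12 intervals after the first: 12 × 14 = 168 days after May 6, 2062.
May has 31 days — 25 days to the end of May leaves 143.
Jun has 30 days (113 left).
Jul has 31 days (82 left).
Aug has 31 days (51 left).
Sep has 30 days (21 left).
21 days into Oct → Oct 21, 2062.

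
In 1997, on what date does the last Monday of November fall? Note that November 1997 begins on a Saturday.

November 1997 begins on a Saturday, so the first Monday is November 3 (2 days later).
November 1997 has 30 days. Adding weeks: 3, 10, 17, 24 — the last one ≤ 30 is the 24th.

24 November 1997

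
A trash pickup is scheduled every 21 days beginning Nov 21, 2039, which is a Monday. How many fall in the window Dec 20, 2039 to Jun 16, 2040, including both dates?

8

Occurrences land 21·i days after Nov 21, 2039 for i = 0, 1, 2, …
Dec 20, 2039 is 29 days after the start; 29 ÷ 21 = 1 remainder 8; since the remainder is 8, round up to i = 2. First occurrence in the window: #3 on Jan 2, 2040 (2×21 = 42 days in).
Jun 16, 2040 is 208 days after the start; 208 ÷ 21 = 9 remainder 19. Last occurrence in the window: #10 on May 28, 2040.
Occurrences #3 through #10: 8 in total.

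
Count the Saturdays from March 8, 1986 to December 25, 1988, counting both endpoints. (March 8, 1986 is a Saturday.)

147

March 8, 1986 is a Saturday; the first Saturday on or after it is March 8, 1986.
From March 8, 1986 to December 25, 1988: 298 + 365 + 360 = 1023 days (rest of 1986, 1987, to December 25, 1988 in 1988).
1023 ÷ 7 = 146 full weeks with remainder 1, so 146 more Saturdays after the first → 147.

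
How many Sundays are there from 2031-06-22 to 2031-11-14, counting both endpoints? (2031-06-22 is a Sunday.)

2031-06-22 is a Sunday; the first Sunday on or after it is 2031-06-22.
From 2031-06-22 to 2031-11-14: 8 + 31 + 31 + 30 + 31 + 14 = 145 days (rest of June, July, August, September, October, November).
145 ÷ 7 = 20 full weeks with remainder 5, so 20 more Sundays after the first → 21.

21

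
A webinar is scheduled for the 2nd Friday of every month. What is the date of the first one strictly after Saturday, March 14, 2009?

April 10, 2009

March 2009 starts on a Sunday; its first Friday is the 6th, so the 2nd Friday is the 13th — March 13, 2009.
That is not after March 14, 2009, so look at April 2009.
April 2009 starts on a Wednesday; its first Friday is the 3rd, so the 2nd Friday is the 10th — April 10, 2009.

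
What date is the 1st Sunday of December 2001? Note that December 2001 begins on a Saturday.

2001-12-02

December 2001 begins on a Saturday, so the first Sunday is December 2 (1 day later).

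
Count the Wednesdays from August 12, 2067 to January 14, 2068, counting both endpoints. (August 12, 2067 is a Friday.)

22

August 12, 2067 is a Friday; the first Wednesday on or after it is August 17, 2067 (5 days later).
From August 17, 2067 to January 14, 2068: 14 + 30 + 31 + 30 + 31 + 14 = 150 days (rest of August, September, October, November, December, January).
150 ÷ 7 = 21 full weeks with remainder 3, so 21 more Wednesdays after the first → 22.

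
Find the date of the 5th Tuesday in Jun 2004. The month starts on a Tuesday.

Jun 29, 2004

Jun 2004 begins on a Tuesday, so the first Tuesday is Jun 1.
The 5th Tuesday is 4 weeks later: 1 + 28 = 29.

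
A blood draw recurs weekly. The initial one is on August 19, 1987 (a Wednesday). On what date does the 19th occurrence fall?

December 23, 1987

The 19th occurrence is 18 intervals after the first: 18 × 7 = 126 days after August 19, 1987.
August has 31 days — 12 days to the end of August leaves 114.
September has 30 days (84 left).
October has 31 days (53 left).
November has 30 days (23 left).
23 days into December → December 23, 1987.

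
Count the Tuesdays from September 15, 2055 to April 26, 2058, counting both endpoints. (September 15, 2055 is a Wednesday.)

136

September 15, 2055 is a Wednesday; the first Tuesday on or after it is September 21, 2055 (6 days later).
From September 21, 2055 to April 26, 2058: 101 + 366 + 365 + 116 = 948 days (rest of 2055, 2056, 2057, to April 26, 2058 in 2058).
948 ÷ 7 = 135 full weeks with remainder 3, so 135 more Tuesdays after the first → 136.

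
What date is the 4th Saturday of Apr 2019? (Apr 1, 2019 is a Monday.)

Apr 2019 begins on a Monday, so the first Saturday is Apr 6 (5 days later).
The 4th Saturday is 3 weeks later: 6 + 21 = 27.

Apr 27, 2019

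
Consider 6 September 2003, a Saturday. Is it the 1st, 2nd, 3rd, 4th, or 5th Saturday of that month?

Day 6 falls in week ⌈6/7⌉ of the month.
Days 1–7 hold the 1st Saturday, 8–14 the 2nd, 15–21 the 3rd, 22–28 the 4th, 29–31 the 5th.
6 is in the range for the 1st.

1st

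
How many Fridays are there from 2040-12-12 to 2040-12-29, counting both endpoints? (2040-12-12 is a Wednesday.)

2040-12-12 is a Wednesday; the first Friday on or after it is 2040-12-14 (2 days later).
From 2040-12-14 to 2040-12-29 is 29 − 14 = 15 days.
15 ÷ 7 = 2 full weeks with remainder 1, so 2 more Fridays after the first → 3.

3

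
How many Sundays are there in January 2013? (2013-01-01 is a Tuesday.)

4

2013-01-01 is a Tuesday; the first Sunday on or after it is 2013-01-06 (5 days later).
From 2013-01-06 to 2013-01-31 is 31 − 6 = 25 days.
25 ÷ 7 = 3 full weeks with remainder 4, so 3 more Sundays after the first → 4.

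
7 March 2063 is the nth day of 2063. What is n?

66

Days in months before March: 31 + 28 = 59.
Plus 7 days into March → day 66.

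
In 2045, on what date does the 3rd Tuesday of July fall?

July 2045 begins on a Saturday, so the first Tuesday is July 4 (3 days later).
The 3rd Tuesday is 2 weeks later: 4 + 14 = 18.

2045-07-18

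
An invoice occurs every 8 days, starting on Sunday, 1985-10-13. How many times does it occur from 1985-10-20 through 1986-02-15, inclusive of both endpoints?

Occurrences land 8·i days after 1985-10-13 for i = 0, 1, 2, …
1985-10-20 is 7 days after the start; 7 ÷ 8 = 0 remainder 7; since the remainder is 7, round up to i = 1. First occurrence in the window: #2 on 1985-10-21 (1×8 = 8 days in).
1986-02-15 is 125 days after the start; 125 ÷ 8 = 15 remainder 5. Last occurrence in the window: #16 on 1986-02-10.
Occurrences #2 through #16: 15 in total.

15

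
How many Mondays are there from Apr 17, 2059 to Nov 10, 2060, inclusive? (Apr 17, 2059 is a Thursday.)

Apr 17, 2059 is a Thursday; the first Monday on or after it is Apr 21, 2059 (4 days later).
From Apr 21, 2059 to Nov 10, 2060: 254 + 315 = 569 days (rest of 2059, to Nov 10, 2060 in 2060).
569 ÷ 7 = 81 full weeks with remainder 2, so 81 more Mondays after the first → 82.

82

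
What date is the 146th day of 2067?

May 26, 2067

Jan has 31 days (146 − 31 = 115 remain).
Feb has 28 days (115 − 28 = 87 remain).
Mar has 31 days (87 − 31 = 56 remain).
Apr has 30 days (56 − 30 = 26 remain).
26 into May → May 26.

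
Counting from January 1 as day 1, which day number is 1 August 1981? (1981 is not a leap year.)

Days in months before August: 31 + 28 + 31 + 30 + 31 + 30 + 31 = 212.
Plus 1 day into August → day 213.

213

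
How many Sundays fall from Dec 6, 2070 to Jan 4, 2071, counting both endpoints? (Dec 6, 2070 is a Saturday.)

5

Dec 6, 2070 is a Saturday; the first Sunday on or after it is Dec 7, 2070 (1 day later).
From Dec 7, 2070 to Jan 4, 2071: 24 + 4 = 28 days (rest of Dec, Jan).
28 ÷ 7 = 4 full weeks with remainder 0, so 4 more Sundays after the first → 5.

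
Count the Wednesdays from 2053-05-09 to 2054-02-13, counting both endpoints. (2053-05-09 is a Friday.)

40

2053-05-09 is a Friday; the first Wednesday on or after it is 2053-05-14 (5 days later).
From 2053-05-14 to 2054-02-13: 17 + 30 + 31 + 31 + 30 + 31 + 30 + 31 + 31 + 13 = 275 days (rest of May, June, July, August, September, October, November, December, January, February).
275 ÷ 7 = 39 full weeks with remainder 2, so 39 more Wednesdays after the first → 40.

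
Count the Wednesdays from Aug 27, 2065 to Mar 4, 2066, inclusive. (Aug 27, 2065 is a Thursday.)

27

Aug 27, 2065 is a Thursday; the first Wednesday on or after it is Sep 2, 2065 (6 days later).
From Sep 2, 2065 to Mar 4, 2066: 28 + 31 + 30 + 31 + 31 + 28 + 4 = 183 days (rest of Sep, Oct, Nov, Dec, Jan, Feb, Mar).
183 ÷ 7 = 26 full weeks with remainder 1, so 26 more Wednesdays after the first → 27.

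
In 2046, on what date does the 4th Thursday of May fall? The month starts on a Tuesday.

24 May 2046

May 2046 begins on a Tuesday, so the first Thursday is May 3 (2 days later).
The 4th Thursday is 3 weeks later: 3 + 21 = 24.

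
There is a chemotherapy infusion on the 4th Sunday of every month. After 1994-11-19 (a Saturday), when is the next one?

November 1994 starts on a Tuesday; its first Sunday is the 6th, so the 4th Sunday is the 27th — 1994-11-27.
1994-11-27 is after 1994-11-19, so that is the next one.

1994-11-27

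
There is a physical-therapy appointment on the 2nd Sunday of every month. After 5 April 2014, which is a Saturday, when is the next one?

April 2014 starts on a Tuesday; its first Sunday is the 6th, so the 2nd Sunday is the 13th — 13 April 2014.
13 April 2014 is after 5 April 2014, so that is the next one.

13 April 2014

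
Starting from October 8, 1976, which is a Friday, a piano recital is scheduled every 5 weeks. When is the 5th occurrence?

The 5th occurrence is 4 intervals after the first: 4 × 35 = 140 days after October 8, 1976.
October has 31 days — 23 days to the end of October leaves 117.
November has 30 days (87 left).
December has 31 days (56 left).
January has 31 days (25 left).
25 days into February → February 25, 1977.

February 25, 1977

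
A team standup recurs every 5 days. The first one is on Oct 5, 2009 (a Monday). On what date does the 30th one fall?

Feb 27, 2010

The 30th occurrence is 29 intervals after the first: 29 × 5 = 145 days after Oct 5, 2009.
Oct has 31 days — 26 days to the end of Oct leaves 119.
Nov has 30 days (89 left).
Dec has 31 days (58 left).
Jan has 31 days (27 left).
27 days into Feb → Feb 27, 2010.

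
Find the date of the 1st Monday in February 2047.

February 2047 begins on a Friday, so the first Monday is February 4 (3 days later).

February 4, 2047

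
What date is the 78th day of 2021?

January has 31 days (78 − 31 = 47 remain).
February has 28 days (47 − 28 = 19 remain).
19 into March → March 19.

March 19, 2021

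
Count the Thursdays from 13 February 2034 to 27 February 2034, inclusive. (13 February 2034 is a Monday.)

2

13 February 2034 is a Monday; the first Thursday on or after it is 16 February 2034 (3 days later).
From 16 February 2034 to 27 February 2034 is 27 − 16 = 11 days.
11 ÷ 7 = 1 full weeks with remainder 4, so 1 more Thursdays after the first → 2.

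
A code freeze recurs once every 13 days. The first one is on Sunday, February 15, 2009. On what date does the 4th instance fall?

The 4th occurrence is 3 intervals after the first: 3 × 13 = 39 days after February 15, 2009.
February has 28 days — 13 days to the end of February leaves 26.
26 days into March → March 26, 2009.

March 26, 2009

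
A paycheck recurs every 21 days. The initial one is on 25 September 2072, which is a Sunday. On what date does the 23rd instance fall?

31 December 2073

The 23rd occurrence is 22 intervals after the first: 22 × 21 = 462 days after 25 September 2072.
September has 30 days — 5 days to the end of September leaves 457.
From end of September to end of 2072 is 92 days (365 left).
January has 31 days (334 left).
February has 28 days (306 left).
March has 31 days (275 left).
April has 30 days (245 left).
May has 31 days (214 left).
June has 30 days (184 left).
July has 31 days (153 left).
August has 31 days (122 left).
September has 30 days (92 left).
October has 31 days (61 left).
November has 30 days (31 left).
31 days into December → 31 December 2073.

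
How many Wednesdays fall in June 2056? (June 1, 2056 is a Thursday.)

4

June 1, 2056 is a Thursday; the first Wednesday on or after it is June 7, 2056 (6 days later).
From June 7, 2056 to June 30, 2056 is 30 − 7 = 23 days.
23 ÷ 7 = 3 full weeks with remainder 2, so 3 more Wednesdays after the first → 4.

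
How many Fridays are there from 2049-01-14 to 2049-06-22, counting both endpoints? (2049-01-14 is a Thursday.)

2049-01-14 is a Thursday; the first Friday on or after it is 2049-01-15 (1 day later).
From 2049-01-15 to 2049-06-22: 16 + 28 + 31 + 30 + 31 + 22 = 158 days (rest of January, February, March, April, May, June).
158 ÷ 7 = 22 full weeks with remainder 4, so 22 more Fridays after the first → 23.

23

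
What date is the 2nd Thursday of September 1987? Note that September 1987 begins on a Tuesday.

September 1987 begins on a Tuesday, so the first Thursday is September 3 (2 days later).
The 2nd Thursday is 1 weeks later: 3 + 7 = 10.

1987-09-10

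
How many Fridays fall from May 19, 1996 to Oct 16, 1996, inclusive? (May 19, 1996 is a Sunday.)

May 19, 1996 is a Sunday; the first Friday on or after it is May 24, 1996 (5 days later).
From May 24, 1996 to Oct 16, 1996: 7 + 30 + 31 + 31 + 30 + 16 = 145 days (rest of May, Jun, Jul, Aug, Sep, Oct).
145 ÷ 7 = 20 full weeks with remainder 5, so 20 more Fridays after the first → 21.

21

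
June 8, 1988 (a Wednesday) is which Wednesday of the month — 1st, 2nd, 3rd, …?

2nd

Day 8 falls in week ⌈8/7⌉ of the month.
Days 1–7 hold the 1st Wednesday, 8–14 the 2nd, 15–21 the 3rd, 22–28 the 4th, 29–31 the 5th.
8 is in the range for the 2nd.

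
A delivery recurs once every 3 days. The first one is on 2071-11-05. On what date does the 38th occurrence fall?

2072-02-24

The 38th occurrence is 37 intervals after the first: 37 × 3 = 111 days after 2071-11-05.
November has 30 days — 25 days to the end of November leaves 86.
December has 31 days (55 left).
January has 31 days (24 left).
24 days into February → 2072-02-24.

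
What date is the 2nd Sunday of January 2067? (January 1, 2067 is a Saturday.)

9 January 2067

January 2067 begins on a Saturday, so the first Sunday is January 2 (1 day later).
The 2nd Sunday is 1 weeks later: 2 + 7 = 9.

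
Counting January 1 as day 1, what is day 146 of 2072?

Jan has 31 days (146 − 31 = 115 remain).
Feb has 29 days (115 − 29 = 86 remain).
Mar has 31 days (86 − 31 = 55 remain).
Apr has 30 days (55 − 30 = 25 remain).
25 into May → May 25.

May 25, 2072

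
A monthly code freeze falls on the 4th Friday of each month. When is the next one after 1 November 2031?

November 2031 starts on a Saturday; its first Friday is the 7th, so the 4th Friday is the 28th — 28 November 2031.
28 November 2031 is after 1 November 2031, so that is the next one.

28 November 2031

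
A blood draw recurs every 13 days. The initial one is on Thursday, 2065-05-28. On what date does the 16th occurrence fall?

The 16th occurrence is 15 intervals after the first: 15 × 13 = 195 days after 2065-05-28.
May has 31 days — 3 days to the end of May leaves 192.
June has 30 days (162 left).
July has 31 days (131 left).
August has 31 days (100 left).
September has 30 days (70 left).
October has 31 days (39 left).
November has 30 days (9 left).
9 days into December → 2065-12-09.

2065-12-09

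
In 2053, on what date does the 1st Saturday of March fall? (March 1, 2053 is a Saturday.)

March 2053 begins on a Saturday, so the first Saturday is March 1.

2053-03-01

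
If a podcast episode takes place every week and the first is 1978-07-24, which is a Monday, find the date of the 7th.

1978-09-04

The 7th occurrence is 6 intervals after the first: 6 × 7 = 42 days after 1978-07-24.
July has 31 days — 7 days to the end of July leaves 35.
August has 31 days (4 left).
4 days into September → 1978-09-04.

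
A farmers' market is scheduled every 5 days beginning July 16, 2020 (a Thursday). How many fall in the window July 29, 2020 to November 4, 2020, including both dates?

20

Occurrences land 5·i days after July 16, 2020 for i = 0, 1, 2, …
July 29, 2020 is 13 days after the start; 13 ÷ 5 = 2 remainder 3; since the remainder is 3, round up to i = 3. First occurrence in the window: #4 on July 31, 2020 (3×5 = 15 days in).
November 4, 2020 is 111 days after the start; 111 ÷ 5 = 22 remainder 1. Last occurrence in the window: #23 on November 3, 2020.
Occurrences #4 through #23: 20 in total.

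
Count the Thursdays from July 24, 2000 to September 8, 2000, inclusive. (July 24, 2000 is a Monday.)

July 24, 2000 is a Monday; the first Thursday on or after it is July 27, 2000 (3 days later).
From July 27, 2000 to September 8, 2000: 4 + 31 + 8 = 43 days (rest of July, August, September).
43 ÷ 7 = 6 full weeks with remainder 1, so 6 more Thursdays after the first → 7.

7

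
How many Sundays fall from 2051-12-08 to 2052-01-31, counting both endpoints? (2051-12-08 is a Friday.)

2051-12-08 is a Friday; the first Sunday on or after it is 2051-12-10 (2 days later).
From 2051-12-10 to 2052-01-31: 21 + 31 = 52 days (rest of December, January).
52 ÷ 7 = 7 full weeks with remainder 3, so 7 more Sundays after the first → 8.

8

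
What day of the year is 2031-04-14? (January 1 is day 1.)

104

Days in months before April: 31 + 28 + 31 = 90.
Plus 14 days into April → day 104.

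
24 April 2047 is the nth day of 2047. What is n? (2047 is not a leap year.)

Days in months before April: 31 + 28 + 31 = 90.
Plus 24 days into April → day 114.

114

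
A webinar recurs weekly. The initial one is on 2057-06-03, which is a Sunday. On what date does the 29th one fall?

The 29th occurrence is 28 intervals after the first: 28 × 7 = 196 days after 2057-06-03.
June has 30 days — 27 days to the end of June leaves 169.
July has 31 days (138 left).
August has 31 days (107 left).
September has 30 days (77 left).
October has 31 days (46 left).
November has 30 days (16 left).
16 days into December → 2057-12-16.

2057-12-16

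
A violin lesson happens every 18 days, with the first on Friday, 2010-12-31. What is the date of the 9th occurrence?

2011-05-24

The 9th occurrence is 8 intervals after the first: 8 × 18 = 144 days after 2010-12-31.
December has 31 days — 0 days to the end of December leaves 144.
January has 31 days (113 left).
February has 28 days (85 left).
March has 31 days (54 left).
April has 30 days (24 left).
24 days into May → 2011-05-24.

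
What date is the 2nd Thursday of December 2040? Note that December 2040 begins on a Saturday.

December 2040 begins on a Saturday, so the first Thursday is December 6 (5 days later).
The 2nd Thursday is 1 weeks later: 6 + 7 = 13.

13 December 2040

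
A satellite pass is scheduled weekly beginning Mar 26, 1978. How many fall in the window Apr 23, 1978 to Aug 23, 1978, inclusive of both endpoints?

18

Occurrences land 7·i days after Mar 26, 1978 for i = 0, 1, 2, …
Apr 23, 1978 is 28 days after the start; 28 ÷ 7 = 4 remainder 0. First occurrence in the window: #5 on Apr 23, 1978 (4×7 = 28 days in).
Aug 23, 1978 is 150 days after the start; 150 ÷ 7 = 21 remainder 3. Last occurrence in the window: #22 on Aug 20, 1978.
Occurrences #5 through #22: 18 in total.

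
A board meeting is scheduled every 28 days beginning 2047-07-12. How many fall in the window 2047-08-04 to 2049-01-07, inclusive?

Occurrences land 28·i days after 2047-07-12 for i = 0, 1, 2, …
2047-08-04 is 23 days after the start; 23 ÷ 28 = 0 remainder 23; since the remainder is 23, round up to i = 1. First occurrence in the window: #2 on 2047-08-09 (1×28 = 28 days in).
2049-01-07 is 545 days after the start; 545 ÷ 28 = 19 remainder 13. Last occurrence in the window: #20 on 2048-12-25.
Occurrences #2 through #20: 19 in total.

19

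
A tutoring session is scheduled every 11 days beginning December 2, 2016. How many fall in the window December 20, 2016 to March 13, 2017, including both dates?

Occurrences land 11·i days after December 2, 2016 for i = 0, 1, 2, …
December 20, 2016 is 18 days after the start; 18 ÷ 11 = 1 remainder 7; since the remainder is 7, round up to i = 2. First occurrence in the window: #3 on December 24, 2016 (2×11 = 22 days in).
March 13, 2017 is 101 days after the start; 101 ÷ 11 = 9 remainder 2. Last occurrence in the window: #10 on March 11, 2017.
Occurrences #3 through #10: 8 in total.

8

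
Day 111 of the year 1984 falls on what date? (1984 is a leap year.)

January has 31 days (111 − 31 = 80 remain).
February has 29 days (80 − 29 = 51 remain).
March has 31 days (51 − 31 = 20 remain).
20 into April → April 20.

1984-04-20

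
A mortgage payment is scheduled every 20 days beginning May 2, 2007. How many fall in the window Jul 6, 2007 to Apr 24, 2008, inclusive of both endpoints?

Occurrences land 20·i days after May 2, 2007 for i = 0, 1, 2, …
Jul 6, 2007 is 65 days after the start; 65 ÷ 20 = 3 remainder 5; since the remainder is 5, round up to i = 4. First occurrence in the window: #5 on Jul 21, 2007 (4×20 = 80 days in).
Apr 24, 2008 is 358 days after the start; 358 ÷ 20 = 17 remainder 18. Last occurrence in the window: #18 on Apr 6, 2008.
Occurrences #5 through #18: 14 in total.

14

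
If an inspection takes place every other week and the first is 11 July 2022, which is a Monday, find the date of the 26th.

26 June 2023

The 26th occurrence is 25 intervals after the first: 25 × 14 = 350 days after 11 July 2022.
July has 31 days — 20 days to the end of July leaves 330.
August has 31 days (299 left).
September has 30 days (269 left).
October has 31 days (238 left).
November has 30 days (208 left).
December has 31 days (177 left).
January has 31 days (146 left).
February has 28 days (118 left).
March has 31 days (87 left).
April has 30 days (57 left).
May has 31 days (26 left).
26 days into June → 26 June 2023.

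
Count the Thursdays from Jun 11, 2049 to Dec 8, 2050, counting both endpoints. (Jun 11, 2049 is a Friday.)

78

Jun 11, 2049 is a Friday; the first Thursday on or after it is Jun 17, 2049 (6 days later).
From Jun 17, 2049 to Dec 8, 2050: 197 + 342 = 539 days (rest of 2049, to Dec 8, 2050 in 2050).
539 ÷ 7 = 77 full weeks with remainder 0, so 77 more Thursdays after the first → 78.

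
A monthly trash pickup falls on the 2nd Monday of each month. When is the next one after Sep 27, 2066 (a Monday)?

Oct 11, 2066

Sep 2066 starts on a Wednesday; its first Monday is the 6th, so the 2nd Monday is the 13th — Sep 13, 2066.
That is not after Sep 27, 2066, so look at Oct 2066.
Oct 2066 starts on a Friday; its first Monday is the 4th, so the 2nd Monday is the 11th — Oct 11, 2066.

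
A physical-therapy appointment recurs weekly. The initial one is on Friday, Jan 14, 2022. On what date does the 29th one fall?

The 29th occurrence is 28 intervals after the first: 28 × 7 = 196 days after Jan 14, 2022.
Jan has 31 days — 17 days to the end of Jan leaves 179.
Feb has 28 days (151 left).
Mar has 31 days (120 left).
Apr has 30 days (90 left).
May has 31 days (59 left).
Jun has 30 days (29 left).
29 days into Jul → Jul 29, 2022.

Jul 29, 2022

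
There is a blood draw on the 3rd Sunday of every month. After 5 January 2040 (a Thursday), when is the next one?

15 January 2040

January 2040 starts on a Sunday; its first Sunday is the 1st, so the 3rd Sunday is the 15th — 15 January 2040.
15 January 2040 is after 5 January 2040, so that is the next one.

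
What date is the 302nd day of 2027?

Jan has 31 days (302 − 31 = 271 remain).
Feb has 28 days (271 − 28 = 243 remain).
Mar has 31 days (243 − 31 = 212 remain).
Apr has 30 days (212 − 30 = 182 remain).
May has 31 days (182 − 31 = 151 remain).
Jun has 30 days (151 − 30 = 121 remain).
Jul has 31 days (121 − 31 = 90 remain).
Aug has 31 days (90 − 31 = 59 remain).
Sep has 30 days (59 − 30 = 29 remain).
29 into Oct → Oct 29.

Oct 29, 2027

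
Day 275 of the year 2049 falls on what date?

October 2, 2049

January has 31 days (275 − 31 = 244 remain).
February has 28 days (244 − 28 = 216 remain).
March has 31 days (216 − 31 = 185 remain).
April has 30 days (185 − 30 = 155 remain).
May has 31 days (155 − 31 = 124 remain).
June has 30 days (124 − 30 = 94 remain).
July has 31 days (94 − 31 = 63 remain).
August has 31 days (63 − 31 = 32 remain).
September has 30 days (32 − 30 = 2 remain).
2 into October → October 2.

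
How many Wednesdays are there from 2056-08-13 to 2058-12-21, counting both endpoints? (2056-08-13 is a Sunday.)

2056-08-13 is a Sunday; the first Wednesday on or after it is 2056-08-16 (3 days later).
From 2056-08-16 to 2058-12-21: 137 + 365 + 355 = 857 days (rest of 2056, 2057, to 2058-12-21 in 2058).
857 ÷ 7 = 122 full weeks with remainder 3, so 122 more Wednesdays after the first → 123.

123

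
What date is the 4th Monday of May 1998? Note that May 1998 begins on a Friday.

May 25, 1998

May 1998 begins on a Friday, so the first Monday is May 4 (3 days later).
The 4th Monday is 3 weeks later: 4 + 21 = 25.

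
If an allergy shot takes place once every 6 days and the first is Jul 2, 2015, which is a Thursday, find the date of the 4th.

Jul 20, 2015

The 4th occurrence is 3 intervals after the first: 3 × 6 = 18 days after Jul 2, 2015.
18 days later is Jul 20, 2015.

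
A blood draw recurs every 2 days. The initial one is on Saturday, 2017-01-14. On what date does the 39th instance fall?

The 39th occurrence is 38 intervals after the first: 38 × 2 = 76 days after 2017-01-14.
January has 31 days — 17 days to the end of January leaves 59.
February has 28 days (31 left).
31 days into March → 2017-03-31.

2017-03-31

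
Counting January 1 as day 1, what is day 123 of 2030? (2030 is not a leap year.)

May 3, 2030

January has 31 days (123 − 31 = 92 remain).
February has 28 days (92 − 28 = 64 remain).
March has 31 days (64 − 31 = 33 remain).
April has 30 days (33 − 30 = 3 remain).
3 into May → May 3.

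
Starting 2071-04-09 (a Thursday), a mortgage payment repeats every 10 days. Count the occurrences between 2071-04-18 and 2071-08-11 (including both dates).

12

Occurrences land 10·i days after 2071-04-09 for i = 0, 1, 2, …
2071-04-18 is 9 days after the start; 9 ÷ 10 = 0 remainder 9; since the remainder is 9, round up to i = 1. First occurrence in the window: #2 on 2071-04-19 (1×10 = 10 days in).
2071-08-11 is 124 days after the start; 124 ÷ 10 = 12 remainder 4. Last occurrence in the window: #13 on 2071-08-07.
Occurrences #2 through #13: 12 in total.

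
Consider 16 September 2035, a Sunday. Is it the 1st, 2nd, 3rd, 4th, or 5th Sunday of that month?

3rd

Day 16 falls in week ⌈16/7⌉ of the month.
Days 1–7 hold the 1st Sunday, 8–14 the 2nd, 15–21 the 3rd, 22–28 the 4th, 29–31 the 5th.
16 is in the range for the 3rd.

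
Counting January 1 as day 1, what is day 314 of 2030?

2030-11-10

January has 31 days (314 − 31 = 283 remain).
February has 28 days (283 − 28 = 255 remain).
March has 31 days (255 − 31 = 224 remain).
April has 30 days (224 − 30 = 194 remain).
May has 31 days (194 − 31 = 163 remain).
June has 30 days (163 − 30 = 133 remain).
July has 31 days (133 − 31 = 102 remain).
August has 31 days (102 − 31 = 71 remain).
September has 30 days (71 − 30 = 41 remain).
October has 31 days (41 − 31 = 10 remain).
10 into November → November 10.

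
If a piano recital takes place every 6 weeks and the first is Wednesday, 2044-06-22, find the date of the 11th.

2045-08-16

The 11th occurrence is 10 intervals after the first: 10 × 42 = 420 days after 2044-06-22.
June has 30 days — 8 days to the end of June leaves 412.
From end of June to end of 2044 is 184 days (228 left).
January has 31 days (197 left).
February has 28 days (169 left).
March has 31 days (138 left).
April has 30 days (108 left).
May has 31 days (77 left).
June has 30 days (47 left).
July has 31 days (16 left).
16 days into August → 2045-08-16.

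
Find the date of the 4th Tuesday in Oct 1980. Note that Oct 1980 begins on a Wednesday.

Oct 1980 begins on a Wednesday, so the first Tuesday is Oct 7 (6 days later).
The 4th Tuesday is 3 weeks later: 7 + 21 = 28.

Oct 28, 1980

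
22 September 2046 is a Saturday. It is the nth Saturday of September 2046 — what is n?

4th

Day 22 falls in week ⌈22/7⌉ of the month.
Days 1–7 hold the 1st Saturday, 8–14 the 2nd, 15–21 the 3rd, 22–28 the 4th, 29–31 the 5th.
22 is in the range for the 4th.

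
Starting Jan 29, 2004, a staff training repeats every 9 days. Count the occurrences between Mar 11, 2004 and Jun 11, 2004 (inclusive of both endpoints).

10

Occurrences land 9·i days after Jan 29, 2004 for i = 0, 1, 2, …
Mar 11, 2004 is 42 days after the start; 42 ÷ 9 = 4 remainder 6; since the remainder is 6, round up to i = 5. First occurrence in the window: #6 on Mar 14, 2004 (5×9 = 45 days in).
Jun 11, 2004 is 134 days after the start; 134 ÷ 9 = 14 remainder 8. Last occurrence in the window: #15 on Jun 3, 2004.
Occurrences #6 through #15: 10 in total.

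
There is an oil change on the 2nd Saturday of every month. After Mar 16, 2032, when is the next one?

Mar 2032 starts on a Monday; its first Saturday is the 6th, so the 2nd Saturday is the 13th — Mar 13, 2032.
That is not after Mar 16, 2032, so look at Apr 2032.
Apr 2032 starts on a Thursday; its first Saturday is the 3rd, so the 2nd Saturday is the 10th — Apr 10, 2032.

Apr 10, 2032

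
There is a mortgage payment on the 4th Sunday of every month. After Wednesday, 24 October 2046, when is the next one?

October 2046 starts on a Monday; its first Sunday is the 7th, so the 4th Sunday is the 28th — 28 October 2046.
28 October 2046 is after 24 October 2046, so that is the next one.

28 October 2046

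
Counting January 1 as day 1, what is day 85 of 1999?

Mar 26, 1999

Jan has 31 days (85 − 31 = 54 remain).
Feb has 28 days (54 − 28 = 26 remain).
26 into Mar → Mar 26.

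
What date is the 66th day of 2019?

Jan has 31 days (66 − 31 = 35 remain).
Feb has 28 days (35 − 28 = 7 remain).
7 into Mar → Mar 7.

Mar 7, 2019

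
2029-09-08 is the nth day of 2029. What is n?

251

Days in months before September: 31 + 28 + 31 + 30 + 31 + 30 + 31 + 31 = 243.
Plus 8 days into September → day 251.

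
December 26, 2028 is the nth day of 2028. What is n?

Days in months before December: 31 + 29 + 31 + 30 + 31 + 30 + 31 + 31 + 30 + 31 + 30 = 335.
Plus 26 days into December → day 361.

361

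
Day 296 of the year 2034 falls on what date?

Oct 23, 2034

Jan has 31 days (296 − 31 = 265 remain).
Feb has 28 days (265 − 28 = 237 remain).
Mar has 31 days (237 − 31 = 206 remain).
Apr has 30 days (206 − 30 = 176 remain).
May has 31 days (176 − 31 = 145 remain).
Jun has 30 days (145 − 30 = 115 remain).
Jul has 31 days (115 − 31 = 84 remain).
Aug has 31 days (84 − 31 = 53 remain).
Sep has 30 days (53 − 30 = 23 remain).
23 into Oct → Oct 23.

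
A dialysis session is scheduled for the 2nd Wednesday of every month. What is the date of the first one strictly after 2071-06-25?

June 2071 starts on a Monday; its first Wednesday is the 3rd, so the 2nd Wednesday is the 10th — 2071-06-10.
That is not after 2071-06-25, so look at July 2071.
July 2071 starts on a Wednesday; its first Wednesday is the 1st, so the 2nd Wednesday is the 8th — 2071-07-08.

2071-07-08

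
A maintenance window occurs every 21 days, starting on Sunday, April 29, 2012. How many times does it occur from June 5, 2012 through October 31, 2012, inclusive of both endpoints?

7

Occurrences land 21·i days after April 29, 2012 for i = 0, 1, 2, …
June 5, 2012 is 37 days after the start; 37 ÷ 21 = 1 remainder 16; since the remainder is 16, round up to i = 2. First occurrence in the window: #3 on June 10, 2012 (2×21 = 42 days in).
October 31, 2012 is 185 days after the start; 185 ÷ 21 = 8 remainder 17. Last occurrence in the window: #9 on October 14, 2012.
Occurrences #3 through #9: 7 in total.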